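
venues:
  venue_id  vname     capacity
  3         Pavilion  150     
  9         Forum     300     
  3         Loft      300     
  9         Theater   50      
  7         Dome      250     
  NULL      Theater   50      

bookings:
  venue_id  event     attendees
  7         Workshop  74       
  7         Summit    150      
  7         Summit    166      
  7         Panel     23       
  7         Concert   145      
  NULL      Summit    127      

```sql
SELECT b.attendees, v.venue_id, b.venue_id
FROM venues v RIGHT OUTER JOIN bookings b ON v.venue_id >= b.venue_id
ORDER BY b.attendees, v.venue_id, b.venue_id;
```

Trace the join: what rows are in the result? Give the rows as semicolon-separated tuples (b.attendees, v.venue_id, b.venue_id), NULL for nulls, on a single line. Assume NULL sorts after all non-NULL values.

RIGHT JOIN keeps every row from `bookings`; unmatched rows get NULL for `venues`'s columns.
Matching on v.venue_id >= b.venue_id. A NULL in a compared column never satisfies the condition.
- venue_id=3: no matching b row.
- venue_id=9: 5 matching b row(s), so 5 row(s) emitted.
- venue_id=3: no matching b row.
- venue_id=9: 5 matching b row(s), so 5 row(s) emitted.
- venue_id=7: 5 matching b row(s), so 5 row(s) emitted.
- venue_id=NULL: no matching b row.
- plus 1 unmatched b row(s), each kept with NULL v columns.

(23, 7, 7); (23, 9, 7); (23, 9, 7); (74, 7, 7); (74, 9, 7); (74, 9, 7); (127, NULL, NULL); (145, 7, 7); (145, 9, 7); (145, 9, 7); (150, 7, 7); (150, 9, 7); (150, 9, 7); (166, 7, 7); (166, 9, 7); (166, 9, 7)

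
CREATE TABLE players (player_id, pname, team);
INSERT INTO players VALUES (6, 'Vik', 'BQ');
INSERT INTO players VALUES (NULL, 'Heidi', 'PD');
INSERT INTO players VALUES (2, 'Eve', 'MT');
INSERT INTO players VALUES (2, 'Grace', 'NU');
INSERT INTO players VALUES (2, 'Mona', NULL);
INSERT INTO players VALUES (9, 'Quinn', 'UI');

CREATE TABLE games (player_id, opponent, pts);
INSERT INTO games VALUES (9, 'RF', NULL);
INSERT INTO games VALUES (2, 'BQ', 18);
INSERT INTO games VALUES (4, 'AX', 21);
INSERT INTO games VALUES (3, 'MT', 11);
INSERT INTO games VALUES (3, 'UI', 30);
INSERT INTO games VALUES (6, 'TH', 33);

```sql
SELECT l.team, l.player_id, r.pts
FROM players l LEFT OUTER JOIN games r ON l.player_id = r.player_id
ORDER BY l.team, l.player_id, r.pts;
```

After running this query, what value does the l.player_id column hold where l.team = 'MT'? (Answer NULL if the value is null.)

LEFT JOIN keeps every row from `players`; unmatched rows get NULL for `games`'s columns.
Matching on l.player_id = r.player_id. A NULL in a compared column never satisfies the condition.
- l row (player_id=6): matches 1 r row(s) → 1 output row(s).
- l row (player_id=NULL): no match → kept, r columns NULL.
- l row (player_id=2): matches 1 r row(s) → 1 output row(s).
- l row (player_id=2): matches 1 r row(s) → 1 output row(s).
- l row (player_id=2): matches 1 r row(s) → 1 output row(s).
- l row (player_id=9): matches 1 r row(s) → 1 output row(s).

2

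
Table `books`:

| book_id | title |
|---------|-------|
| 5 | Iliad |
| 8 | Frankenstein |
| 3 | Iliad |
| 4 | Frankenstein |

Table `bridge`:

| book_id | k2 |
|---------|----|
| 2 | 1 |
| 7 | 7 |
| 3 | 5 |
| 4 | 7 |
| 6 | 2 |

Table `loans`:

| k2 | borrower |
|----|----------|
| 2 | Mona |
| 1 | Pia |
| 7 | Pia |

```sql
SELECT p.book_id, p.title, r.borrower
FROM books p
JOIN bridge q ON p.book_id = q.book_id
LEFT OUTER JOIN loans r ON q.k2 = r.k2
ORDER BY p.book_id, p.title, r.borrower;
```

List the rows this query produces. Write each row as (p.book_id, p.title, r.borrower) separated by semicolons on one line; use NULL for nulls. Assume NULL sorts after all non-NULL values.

(3, Iliad, NULL); (4, Frankenstein, Pia)

Joins associate left-to-right: books INNER JOIN bridge on book_id gives 2 intermediate row(s).
Then LEFT JOIN `loans r` on k2: each of those 2 rows is kept; rows whose q.k2 has no match in r get NULL for r's columns.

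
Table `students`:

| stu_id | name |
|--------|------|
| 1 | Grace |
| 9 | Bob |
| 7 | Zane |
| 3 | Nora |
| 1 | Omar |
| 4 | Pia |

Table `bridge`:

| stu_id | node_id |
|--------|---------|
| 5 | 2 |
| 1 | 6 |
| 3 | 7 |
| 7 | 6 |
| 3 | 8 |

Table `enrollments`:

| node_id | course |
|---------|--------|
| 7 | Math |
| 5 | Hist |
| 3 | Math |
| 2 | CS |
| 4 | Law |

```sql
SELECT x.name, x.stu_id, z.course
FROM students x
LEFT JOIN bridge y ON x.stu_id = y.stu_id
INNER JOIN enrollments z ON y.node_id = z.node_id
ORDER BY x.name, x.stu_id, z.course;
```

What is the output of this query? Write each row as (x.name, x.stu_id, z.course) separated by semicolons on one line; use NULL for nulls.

(Nora, 3, Math)

Joins associate left-to-right: students LEFT JOIN bridge on stu_id gives 7 intermediate row(s).
Then INNER JOIN `enrollments z` on node_id: keep only rows whose y.node_id appears in z.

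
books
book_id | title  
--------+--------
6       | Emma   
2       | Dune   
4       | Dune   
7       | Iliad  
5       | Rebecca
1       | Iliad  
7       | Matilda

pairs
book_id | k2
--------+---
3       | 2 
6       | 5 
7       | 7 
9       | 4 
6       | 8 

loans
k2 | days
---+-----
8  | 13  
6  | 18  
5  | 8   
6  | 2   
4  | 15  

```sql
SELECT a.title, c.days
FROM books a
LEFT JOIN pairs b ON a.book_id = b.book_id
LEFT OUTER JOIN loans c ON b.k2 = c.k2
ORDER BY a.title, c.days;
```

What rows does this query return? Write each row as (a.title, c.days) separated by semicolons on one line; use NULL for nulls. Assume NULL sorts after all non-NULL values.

(Dune, NULL); (Dune, NULL); (Emma, 8); (Emma, 13); (Iliad, NULL); (Iliad, NULL); (Matilda, NULL); (Rebecca, NULL)

Joins associate left-to-right: books LEFT JOIN pairs on book_id gives 8 intermediate row(s).
Then LEFT JOIN `loans c` on k2: each of those 8 rows is kept; rows whose b.k2 has no match in c get NULL for c's columns.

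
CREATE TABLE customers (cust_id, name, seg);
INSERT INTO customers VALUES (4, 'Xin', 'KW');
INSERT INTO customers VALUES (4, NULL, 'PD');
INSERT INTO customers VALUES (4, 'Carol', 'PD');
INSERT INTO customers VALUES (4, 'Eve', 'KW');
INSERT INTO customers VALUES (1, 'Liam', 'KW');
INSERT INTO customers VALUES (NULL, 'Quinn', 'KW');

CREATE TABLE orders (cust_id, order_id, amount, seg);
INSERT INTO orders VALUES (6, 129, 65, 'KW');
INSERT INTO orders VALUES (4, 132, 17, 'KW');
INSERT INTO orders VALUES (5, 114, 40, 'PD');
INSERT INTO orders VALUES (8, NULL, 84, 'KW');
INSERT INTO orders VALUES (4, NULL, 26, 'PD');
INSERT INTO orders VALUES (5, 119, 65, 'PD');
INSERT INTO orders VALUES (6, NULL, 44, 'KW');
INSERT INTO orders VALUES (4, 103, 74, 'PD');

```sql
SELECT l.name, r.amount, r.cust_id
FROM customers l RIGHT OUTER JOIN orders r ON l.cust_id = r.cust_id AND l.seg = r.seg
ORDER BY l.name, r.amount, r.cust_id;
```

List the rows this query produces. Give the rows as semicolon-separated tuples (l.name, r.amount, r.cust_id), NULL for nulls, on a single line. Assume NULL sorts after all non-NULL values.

RIGHT JOIN keeps every row from `orders`; unmatched rows get NULL for `customers`'s columns.
Matching on l.cust_id = r.cust_id AND l.seg = r.seg. A NULL in a compared column never satisfies the condition.
- l row (cust_id=4, seg=KW): matches 1 r row(s) → 1 output row(s).
- l row (cust_id=4, seg=PD): matches 2 r row(s) → 2 output row(s).
- l row (cust_id=4, seg=PD): matches 2 r row(s) → 2 output row(s).
- l row (cust_id=4, seg=KW): matches 1 r row(s) → 1 output row(s).
- l row (cust_id=1, seg=KW): no match.
- l row (cust_id=NULL, seg=KW): no match.
- 5 r row(s) had no l match → kept, l columns NULL.

(Carol, 26, 4); (Carol, 74, 4); (Eve, 17, 4); (Xin, 17, 4); (NULL, 26, 4); (NULL, 40, 5); (NULL, 44, 6); (NULL, 65, 5); (NULL, 65, 6); (NULL, 74, 4); (NULL, 84, 8)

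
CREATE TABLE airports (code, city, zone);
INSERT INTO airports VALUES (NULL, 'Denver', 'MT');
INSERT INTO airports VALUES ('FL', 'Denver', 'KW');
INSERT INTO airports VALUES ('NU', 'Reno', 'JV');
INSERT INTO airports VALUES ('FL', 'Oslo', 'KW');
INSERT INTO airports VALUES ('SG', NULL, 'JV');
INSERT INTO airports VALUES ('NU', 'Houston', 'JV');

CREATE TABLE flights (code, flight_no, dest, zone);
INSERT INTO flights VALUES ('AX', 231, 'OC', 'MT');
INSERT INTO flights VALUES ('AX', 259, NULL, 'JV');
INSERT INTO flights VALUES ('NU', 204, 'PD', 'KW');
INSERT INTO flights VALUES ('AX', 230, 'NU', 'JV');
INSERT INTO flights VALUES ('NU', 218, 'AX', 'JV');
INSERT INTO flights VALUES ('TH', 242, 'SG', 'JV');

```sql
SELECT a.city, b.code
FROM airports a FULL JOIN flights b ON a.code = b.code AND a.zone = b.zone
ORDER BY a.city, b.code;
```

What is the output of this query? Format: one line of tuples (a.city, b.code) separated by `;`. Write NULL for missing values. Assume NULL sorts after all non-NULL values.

FULL OUTER JOIN keeps every row from both sides; unmatched rows get NULL for the other side's columns.
Matching on a.code = b.code AND a.zone = b.zone. A NULL in a compared column never satisfies the condition.
Matched pairs: 2; unmatched a rows kept: 4; unmatched b rows kept: 5.

(Denver, NULL); (Denver, NULL); (Houston, NU); (Oslo, NULL); (Reno, NU); (NULL, AX); (NULL, AX); (NULL, AX); (NULL, NU); (NULL, TH); (NULL, NULL)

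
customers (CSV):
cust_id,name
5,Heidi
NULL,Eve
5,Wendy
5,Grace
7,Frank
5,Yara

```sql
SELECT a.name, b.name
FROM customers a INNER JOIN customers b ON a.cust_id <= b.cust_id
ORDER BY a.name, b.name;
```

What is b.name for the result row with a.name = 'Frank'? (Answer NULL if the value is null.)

Frank

INNER JOIN keeps only pairs where the ON condition holds.
Matching on a.cust_id <= b.cust_id. A NULL in a compared column never satisfies the condition.
- a[0] cust_id=5 → 5 match(es) in b → 5 row(s).
- a[1] cust_id=NULL → no match; dropped.
- a[2] cust_id=5 → 5 match(es) in b → 5 row(s).
- a[3] cust_id=5 → 5 match(es) in b → 5 row(s).
- a[4] cust_id=7 → 1 match(es) in b → 1 row(s).
- a[5] cust_id=5 → 5 match(es) in b → 5 row(s).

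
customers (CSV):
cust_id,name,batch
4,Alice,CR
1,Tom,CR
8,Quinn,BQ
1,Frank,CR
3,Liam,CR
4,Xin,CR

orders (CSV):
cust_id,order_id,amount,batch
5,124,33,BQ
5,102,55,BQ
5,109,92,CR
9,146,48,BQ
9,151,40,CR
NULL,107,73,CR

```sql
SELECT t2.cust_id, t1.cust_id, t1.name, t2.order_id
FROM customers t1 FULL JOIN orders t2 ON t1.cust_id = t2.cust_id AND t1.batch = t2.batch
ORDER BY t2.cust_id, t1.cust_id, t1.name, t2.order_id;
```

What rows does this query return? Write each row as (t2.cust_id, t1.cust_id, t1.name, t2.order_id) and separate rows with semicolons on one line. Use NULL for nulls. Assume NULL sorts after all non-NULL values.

FULL OUTER JOIN keeps every row from both sides; unmatched rows get NULL for the other side's columns.
Matching on t1.cust_id = t2.cust_id AND t1.batch = t2.batch. A NULL in a compared column never satisfies the condition.
Matched pairs: 0; unmatched t1 rows kept: 6; unmatched t2 rows kept: 6.

(5, NULL, NULL, 102); (5, NULL, NULL, 109); (5, NULL, NULL, 124); (9, NULL, NULL, 146); (9, NULL, NULL, 151); (NULL, 1, Frank, NULL); (NULL, 1, Tom, NULL); (NULL, 3, Liam, NULL); (NULL, 4, Alice, NULL); (NULL, 4, Xin, NULL); (NULL, 8, Quinn, NULL); (NULL, NULL, NULL, 107)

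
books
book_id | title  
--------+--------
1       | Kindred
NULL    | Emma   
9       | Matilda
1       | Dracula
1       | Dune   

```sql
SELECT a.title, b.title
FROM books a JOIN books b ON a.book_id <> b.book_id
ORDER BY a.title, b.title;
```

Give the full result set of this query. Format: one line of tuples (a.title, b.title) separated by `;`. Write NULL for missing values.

(Dracula, Matilda); (Dune, Matilda); (Kindred, Matilda); (Matilda, Dracula); (Matilda, Dune); (Matilda, Kindred)

INNER JOIN keeps only pairs where the ON condition holds.
Matching on a.book_id <> b.book_id. A NULL in a compared column never satisfies the condition.
Matched pairs: 6.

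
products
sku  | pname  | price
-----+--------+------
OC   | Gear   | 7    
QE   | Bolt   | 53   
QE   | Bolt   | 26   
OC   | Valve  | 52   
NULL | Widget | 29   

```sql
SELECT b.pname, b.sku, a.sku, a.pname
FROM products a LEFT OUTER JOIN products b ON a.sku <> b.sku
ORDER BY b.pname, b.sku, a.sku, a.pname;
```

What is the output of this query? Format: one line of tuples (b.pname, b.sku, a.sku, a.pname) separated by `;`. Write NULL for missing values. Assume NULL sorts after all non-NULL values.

(Bolt, QE, OC, Gear); (Bolt, QE, OC, Gear); (Bolt, QE, OC, Valve); (Bolt, QE, OC, Valve); (Gear, OC, QE, Bolt); (Gear, OC, QE, Bolt); (Valve, OC, QE, Bolt); (Valve, OC, QE, Bolt); (NULL, NULL, NULL, Widget)

LEFT JOIN keeps every row from `products a`; unmatched rows get NULL for `products b`'s columns.
Matching on a.sku <> b.sku. A NULL in a compared column never satisfies the condition.
- a row (sku=OC): matches 2 b row(s) → 2 output row(s).
- a row (sku=QE): matches 2 b row(s) → 2 output row(s).
- a row (sku=QE): matches 2 b row(s) → 2 output row(s).
- a row (sku=OC): matches 2 b row(s) → 2 output row(s).
- a row (sku=NULL): no match → kept, b columns NULL.
After projecting and ordering:
b.pname | b.sku | a.sku | a.pname
Bolt | QE | OC | Gear
Bolt | QE | OC | Gear
Bolt | QE | OC | Valve
Bolt | QE | OC | Valve
Gear | OC | QE | Bolt
Gear | OC | QE | Bolt
Valve | OC | QE | Bolt
Valve | OC | QE | Bolt
NULL | NULL | NULL | Widget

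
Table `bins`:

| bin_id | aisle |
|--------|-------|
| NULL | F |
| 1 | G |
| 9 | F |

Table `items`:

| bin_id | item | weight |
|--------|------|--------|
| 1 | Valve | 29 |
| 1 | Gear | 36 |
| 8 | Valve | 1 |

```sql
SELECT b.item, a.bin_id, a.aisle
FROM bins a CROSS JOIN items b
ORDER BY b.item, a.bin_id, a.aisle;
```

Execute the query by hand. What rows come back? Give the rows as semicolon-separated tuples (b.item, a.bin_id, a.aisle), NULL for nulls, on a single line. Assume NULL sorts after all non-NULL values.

(Gear, 1, G); (Gear, 9, F); (Gear, NULL, F); (Valve, 1, G); (Valve, 1, G); (Valve, 9, F); (Valve, 9, F); (Valve, NULL, F); (Valve, NULL, F)

CROSS JOIN pairs every row of `bins` with every row of `items`: 3 × 3 = 9 rows.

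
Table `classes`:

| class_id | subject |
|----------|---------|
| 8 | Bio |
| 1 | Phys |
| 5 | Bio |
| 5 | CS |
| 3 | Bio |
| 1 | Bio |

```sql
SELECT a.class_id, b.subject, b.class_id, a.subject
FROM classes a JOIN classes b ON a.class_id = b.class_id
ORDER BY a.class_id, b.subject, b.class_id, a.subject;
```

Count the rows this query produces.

INNER JOIN keeps only pairs where the ON condition holds.
Matching on a.class_id = b.class_id.
- a[0] class_id=8 → 1 match(es) in b → 1 row(s).
- a[1] class_id=1 → 2 match(es) in b → 2 row(s).
- a[2] class_id=5 → 2 match(es) in b → 2 row(s).
- a[3] class_id=5 → 2 match(es) in b → 2 row(s).
- a[4] class_id=3 → 1 match(es) in b → 1 row(s).
- a[5] class_id=1 → 2 match(es) in b → 2 row(s).
Total: 10 rows.

10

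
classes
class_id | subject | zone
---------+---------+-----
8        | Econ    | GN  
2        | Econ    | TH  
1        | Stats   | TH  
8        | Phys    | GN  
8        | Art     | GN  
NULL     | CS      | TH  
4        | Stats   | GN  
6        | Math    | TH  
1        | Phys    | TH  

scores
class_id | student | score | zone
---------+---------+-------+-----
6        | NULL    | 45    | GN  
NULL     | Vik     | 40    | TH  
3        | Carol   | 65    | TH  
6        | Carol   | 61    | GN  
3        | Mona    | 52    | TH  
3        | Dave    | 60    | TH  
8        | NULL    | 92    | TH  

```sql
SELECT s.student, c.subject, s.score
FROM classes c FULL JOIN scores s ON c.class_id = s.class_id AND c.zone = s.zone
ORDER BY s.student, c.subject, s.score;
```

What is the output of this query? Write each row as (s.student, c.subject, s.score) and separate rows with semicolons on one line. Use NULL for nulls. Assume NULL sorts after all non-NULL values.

(Carol, NULL, 61); (Carol, NULL, 65); (Dave, NULL, 60); (Mona, NULL, 52); (Vik, NULL, 40); (NULL, Art, NULL); (NULL, CS, NULL); (NULL, Econ, NULL); (NULL, Econ, NULL); (NULL, Math, NULL); (NULL, Phys, NULL); (NULL, Phys, NULL); (NULL, Stats, NULL); (NULL, Stats, NULL); (NULL, NULL, 45); (NULL, NULL, 92)

FULL OUTER JOIN keeps every row from both sides; unmatched rows get NULL for the other side's columns.
Matching on c.class_id = s.class_id AND c.zone = s.zone. A NULL in a compared column never satisfies the condition.
- c row (class_id=8, zone=GN): no match → kept, s columns NULL.
- c row (class_id=2, zone=TH): no match → kept, s columns NULL.
- c row (class_id=1, zone=TH): no match → kept, s columns NULL.
- c row (class_id=8, zone=GN): no match → kept, s columns NULL.
- c row (class_id=8, zone=GN): no match → kept, s columns NULL.
- c row (class_id=NULL, zone=TH): no match → kept, s columns NULL.
- c row (class_id=4, zone=GN): no match → kept, s columns NULL.
- c row (class_id=6, zone=TH): no match → kept, s columns NULL.
- c row (class_id=1, zone=TH): no match → kept, s columns NULL.
- 7 row(s) from s found no c partner → padded with NULL.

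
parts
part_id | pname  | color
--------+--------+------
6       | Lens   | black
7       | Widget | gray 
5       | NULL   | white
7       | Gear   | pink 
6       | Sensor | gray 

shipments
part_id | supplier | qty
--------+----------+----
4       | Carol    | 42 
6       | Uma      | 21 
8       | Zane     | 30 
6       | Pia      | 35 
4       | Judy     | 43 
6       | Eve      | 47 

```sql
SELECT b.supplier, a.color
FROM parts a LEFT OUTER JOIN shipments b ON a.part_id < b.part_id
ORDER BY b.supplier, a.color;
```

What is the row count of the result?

8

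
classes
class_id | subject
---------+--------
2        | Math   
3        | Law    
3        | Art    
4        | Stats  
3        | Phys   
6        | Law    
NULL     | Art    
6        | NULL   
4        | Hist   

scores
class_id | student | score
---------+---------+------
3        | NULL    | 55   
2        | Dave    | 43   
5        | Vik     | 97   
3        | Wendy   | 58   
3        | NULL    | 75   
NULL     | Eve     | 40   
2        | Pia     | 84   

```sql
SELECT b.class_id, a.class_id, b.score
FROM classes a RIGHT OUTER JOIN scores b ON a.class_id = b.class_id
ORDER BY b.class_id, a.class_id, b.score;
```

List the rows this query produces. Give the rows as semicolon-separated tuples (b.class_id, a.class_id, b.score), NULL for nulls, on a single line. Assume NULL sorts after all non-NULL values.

(2, 2, 43); (2, 2, 84); (3, 3, 55); (3, 3, 55); (3, 3, 55); (3, 3, 58); (3, 3, 58); (3, 3, 58); (3, 3, 75); (3, 3, 75); (3, 3, 75); (5, NULL, 97); (NULL, NULL, 40)

RIGHT JOIN keeps every row from `scores`; unmatched rows get NULL for `classes`'s columns.
Matching on a.class_id = b.class_id. A NULL in a compared column never satisfies the condition.
- a row (class_id=2): matches 2 b row(s) → 2 output row(s).
- a row (class_id=3): matches 3 b row(s) → 3 output row(s).
- a row (class_id=3): matches 3 b row(s) → 3 output row(s).
- a row (class_id=4): no match.
- a row (class_id=3): matches 3 b row(s) → 3 output row(s).
- a row (class_id=6): no match.
- a row (class_id=NULL): no match.
- a row (class_id=6): no match.
- a row (class_id=4): no match.
- 2 row(s) from b found no a partner → padded with NULL.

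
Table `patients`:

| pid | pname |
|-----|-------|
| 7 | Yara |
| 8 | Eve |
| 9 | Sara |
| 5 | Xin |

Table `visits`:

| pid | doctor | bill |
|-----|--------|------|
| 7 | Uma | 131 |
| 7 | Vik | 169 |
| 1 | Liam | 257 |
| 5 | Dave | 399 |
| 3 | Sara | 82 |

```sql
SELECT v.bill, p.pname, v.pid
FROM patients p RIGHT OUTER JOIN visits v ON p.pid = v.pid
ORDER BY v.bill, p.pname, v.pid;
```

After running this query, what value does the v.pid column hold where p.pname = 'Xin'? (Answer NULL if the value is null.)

RIGHT JOIN keeps every row from `visits`; unmatched rows get NULL for `patients`'s columns.
Matching on p.pid = v.pid.
- pid=7: 2 matching v row(s), so 2 row(s) emitted.
- pid=8: no matching v row.
- pid=9: no matching v row.
- pid=5: 1 matching v row(s), so 1 row(s) emitted.
- 2 row(s) from v found no p partner → padded with NULL.

5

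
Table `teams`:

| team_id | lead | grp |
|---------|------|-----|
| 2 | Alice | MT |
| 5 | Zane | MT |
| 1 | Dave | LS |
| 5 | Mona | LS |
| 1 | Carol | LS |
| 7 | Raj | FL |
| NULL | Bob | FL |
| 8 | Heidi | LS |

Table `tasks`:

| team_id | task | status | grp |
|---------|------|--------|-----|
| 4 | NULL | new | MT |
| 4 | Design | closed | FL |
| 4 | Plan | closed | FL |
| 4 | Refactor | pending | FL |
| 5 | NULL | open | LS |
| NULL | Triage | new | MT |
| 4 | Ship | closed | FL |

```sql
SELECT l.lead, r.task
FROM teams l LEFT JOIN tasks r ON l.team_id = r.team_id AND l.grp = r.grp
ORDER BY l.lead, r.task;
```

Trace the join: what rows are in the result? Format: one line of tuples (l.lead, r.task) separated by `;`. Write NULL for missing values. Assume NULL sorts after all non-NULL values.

LEFT JOIN keeps every row from `teams`; unmatched rows get NULL for `tasks`'s columns.
Matching on l.team_id = r.team_id AND l.grp = r.grp. A NULL in a compared column never satisfies the condition.
- l row (team_id=2, grp=MT): no match → kept, r columns NULL.
- l row (team_id=5, grp=MT): no match → kept, r columns NULL.
- l row (team_id=1, grp=LS): no match → kept, r columns NULL.
- l row (team_id=5, grp=LS): matches 1 r row(s) → 1 output row(s).
- l row (team_id=1, grp=LS): no match → kept, r columns NULL.
- l row (team_id=7, grp=FL): no match → kept, r columns NULL.
- l row (team_id=NULL, grp=FL): no match → kept, r columns NULL.
- l row (team_id=8, grp=LS): no match → kept, r columns NULL.
After projecting and ordering:
l.lead | r.task
Alice | NULL
Bob | NULL
Carol | NULL
Dave | NULL
Heidi | NULL
Mona | NULL
Raj | NULL
Zane | NULL

(Alice, NULL); (Bob, NULL); (Carol, NULL); (Dave, NULL); (Heidi, NULL); (Mona, NULL); (Raj, NULL); (Zane, NULL)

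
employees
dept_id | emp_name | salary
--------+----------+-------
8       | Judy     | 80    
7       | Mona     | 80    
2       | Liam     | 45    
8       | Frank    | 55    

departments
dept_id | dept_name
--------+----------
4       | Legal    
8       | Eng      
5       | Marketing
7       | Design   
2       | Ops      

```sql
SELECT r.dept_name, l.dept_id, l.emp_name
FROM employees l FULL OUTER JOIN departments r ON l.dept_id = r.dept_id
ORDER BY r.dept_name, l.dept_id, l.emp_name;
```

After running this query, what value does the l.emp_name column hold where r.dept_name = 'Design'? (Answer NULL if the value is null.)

FULL OUTER JOIN keeps every row from both sides; unmatched rows get NULL for the other side's columns.
Matching on l.dept_id = r.dept_id.
Matched pairs: 4; unmatched l rows kept: 0; unmatched r rows kept: 2.

Mona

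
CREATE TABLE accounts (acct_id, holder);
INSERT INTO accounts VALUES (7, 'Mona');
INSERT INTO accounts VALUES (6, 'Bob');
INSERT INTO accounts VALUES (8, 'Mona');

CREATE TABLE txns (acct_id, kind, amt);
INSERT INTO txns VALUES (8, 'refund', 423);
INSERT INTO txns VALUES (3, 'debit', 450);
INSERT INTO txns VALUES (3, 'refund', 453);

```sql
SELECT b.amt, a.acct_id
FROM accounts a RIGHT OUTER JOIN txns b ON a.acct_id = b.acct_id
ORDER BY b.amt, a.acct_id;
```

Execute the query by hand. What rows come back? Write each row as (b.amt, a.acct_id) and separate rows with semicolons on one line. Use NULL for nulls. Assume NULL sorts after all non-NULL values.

(423, 8); (450, NULL); (453, NULL)

RIGHT JOIN keeps every row from `txns`; unmatched rows get NULL for `accounts`'s columns.
Matching on a.acct_id = b.acct_id.
- a row (acct_id=7): no match.
- a row (acct_id=6): no match.
- a row (acct_id=8): matches 1 b row(s) → 1 output row(s).
- plus 2 unmatched b row(s), each kept with NULL a columns.
After projecting and ordering:
b.amt | a.acct_id
423 | 8
450 | NULL
453 | NULL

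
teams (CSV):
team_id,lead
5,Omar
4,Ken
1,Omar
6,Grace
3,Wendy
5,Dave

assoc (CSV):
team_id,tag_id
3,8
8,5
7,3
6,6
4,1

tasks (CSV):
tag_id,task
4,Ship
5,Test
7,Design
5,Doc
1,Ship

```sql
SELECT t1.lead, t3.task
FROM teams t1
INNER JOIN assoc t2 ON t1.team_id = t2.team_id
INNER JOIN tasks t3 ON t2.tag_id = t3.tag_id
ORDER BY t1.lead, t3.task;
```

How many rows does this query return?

1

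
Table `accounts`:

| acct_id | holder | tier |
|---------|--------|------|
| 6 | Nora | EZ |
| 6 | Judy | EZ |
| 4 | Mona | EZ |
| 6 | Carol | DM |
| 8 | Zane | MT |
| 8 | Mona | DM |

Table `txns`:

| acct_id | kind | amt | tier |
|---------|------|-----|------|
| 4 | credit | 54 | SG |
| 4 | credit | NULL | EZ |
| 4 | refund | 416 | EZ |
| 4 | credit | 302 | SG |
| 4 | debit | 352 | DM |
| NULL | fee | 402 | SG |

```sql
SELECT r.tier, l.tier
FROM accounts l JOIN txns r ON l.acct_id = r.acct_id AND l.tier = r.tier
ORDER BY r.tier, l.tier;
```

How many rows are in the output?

INNER JOIN keeps only pairs where the ON condition holds.
Matching on l.acct_id = r.acct_id AND l.tier = r.tier. A NULL in a compared column never satisfies the condition.
- acct_id=6, tier=EZ: no matching r row, dropped.
- acct_id=6, tier=EZ: no matching r row, dropped.
- acct_id=4, tier=EZ: 2 matching r row(s), so 2 row(s) emitted.
- acct_id=6, tier=DM: no matching r row, dropped.
- acct_id=8, tier=MT: no matching r row, dropped.
- acct_id=8, tier=DM: no matching r row, dropped.
Total: 2 rows.

2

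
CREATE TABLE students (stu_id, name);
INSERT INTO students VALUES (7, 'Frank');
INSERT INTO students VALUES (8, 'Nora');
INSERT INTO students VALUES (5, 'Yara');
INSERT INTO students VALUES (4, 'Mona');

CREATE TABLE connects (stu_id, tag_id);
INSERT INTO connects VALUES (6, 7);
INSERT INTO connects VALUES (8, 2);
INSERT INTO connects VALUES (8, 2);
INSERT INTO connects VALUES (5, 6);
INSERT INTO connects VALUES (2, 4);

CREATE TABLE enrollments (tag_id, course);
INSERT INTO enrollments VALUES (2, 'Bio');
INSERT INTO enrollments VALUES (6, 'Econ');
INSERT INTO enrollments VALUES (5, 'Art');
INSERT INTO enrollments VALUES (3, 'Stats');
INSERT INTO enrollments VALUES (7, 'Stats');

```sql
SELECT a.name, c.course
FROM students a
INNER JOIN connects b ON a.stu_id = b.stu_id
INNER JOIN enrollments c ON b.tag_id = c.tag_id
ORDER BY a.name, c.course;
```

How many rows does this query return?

Step 1 — a INNER JOIN b on stu_id → 3 row(s).
Then INNER JOIN `enrollments c` on tag_id: keep only rows whose b.tag_id appears in c.
Result: 3 row(s).

3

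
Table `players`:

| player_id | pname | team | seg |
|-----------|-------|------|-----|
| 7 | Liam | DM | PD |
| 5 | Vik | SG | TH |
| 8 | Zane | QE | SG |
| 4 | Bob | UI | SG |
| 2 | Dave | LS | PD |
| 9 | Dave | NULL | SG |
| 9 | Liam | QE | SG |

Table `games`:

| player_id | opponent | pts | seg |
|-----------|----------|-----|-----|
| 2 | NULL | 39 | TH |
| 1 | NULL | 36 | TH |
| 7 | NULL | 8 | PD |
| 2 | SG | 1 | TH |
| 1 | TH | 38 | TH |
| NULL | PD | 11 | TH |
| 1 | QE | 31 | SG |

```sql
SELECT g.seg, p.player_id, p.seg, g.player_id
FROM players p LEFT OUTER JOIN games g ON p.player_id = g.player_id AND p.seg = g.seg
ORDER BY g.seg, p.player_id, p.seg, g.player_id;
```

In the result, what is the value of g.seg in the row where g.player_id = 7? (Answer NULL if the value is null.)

PD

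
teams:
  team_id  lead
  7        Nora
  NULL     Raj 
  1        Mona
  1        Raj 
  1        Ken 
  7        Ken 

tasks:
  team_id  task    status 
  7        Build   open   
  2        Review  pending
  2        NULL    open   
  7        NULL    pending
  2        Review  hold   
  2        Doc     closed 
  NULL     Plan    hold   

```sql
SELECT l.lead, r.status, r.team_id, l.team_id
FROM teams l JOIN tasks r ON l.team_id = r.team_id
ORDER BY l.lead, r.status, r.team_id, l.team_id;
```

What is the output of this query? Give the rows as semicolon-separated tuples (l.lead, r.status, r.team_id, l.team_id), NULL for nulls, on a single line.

INNER JOIN keeps only pairs where the ON condition holds.
Matching on l.team_id = r.team_id. A NULL in a compared column never satisfies the condition.
- l[0] team_id=7 → 2 match(es) in r → 2 row(s).
- l[1] team_id=NULL → no match; dropped.
- l[2] team_id=1 → no match; dropped.
- l[3] team_id=1 → no match; dropped.
- l[4] team_id=1 → no match; dropped.
- l[5] team_id=7 → 2 match(es) in r → 2 row(s).
After projecting and ordering:
l.lead | r.status | r.team_id | l.team_id
Ken | open | 7 | 7
Ken | pending | 7 | 7
Nora | open | 7 | 7
Nora | pending | 7 | 7

(Ken, open, 7, 7); (Ken, pending, 7, 7); (Nora, open, 7, 7); (Nora, pending, 7, 7)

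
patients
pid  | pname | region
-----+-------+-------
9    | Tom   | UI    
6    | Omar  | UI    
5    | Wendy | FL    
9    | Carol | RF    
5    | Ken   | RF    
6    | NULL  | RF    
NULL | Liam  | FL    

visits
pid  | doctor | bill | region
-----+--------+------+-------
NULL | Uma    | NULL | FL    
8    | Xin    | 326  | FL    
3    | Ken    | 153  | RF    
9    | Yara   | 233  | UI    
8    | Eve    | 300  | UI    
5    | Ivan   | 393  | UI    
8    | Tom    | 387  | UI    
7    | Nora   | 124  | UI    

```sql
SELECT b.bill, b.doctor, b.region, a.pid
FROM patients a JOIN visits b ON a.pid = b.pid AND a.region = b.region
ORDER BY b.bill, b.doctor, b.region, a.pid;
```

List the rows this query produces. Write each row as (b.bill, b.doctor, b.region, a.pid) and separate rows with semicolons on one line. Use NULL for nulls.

(233, Yara, UI, 9)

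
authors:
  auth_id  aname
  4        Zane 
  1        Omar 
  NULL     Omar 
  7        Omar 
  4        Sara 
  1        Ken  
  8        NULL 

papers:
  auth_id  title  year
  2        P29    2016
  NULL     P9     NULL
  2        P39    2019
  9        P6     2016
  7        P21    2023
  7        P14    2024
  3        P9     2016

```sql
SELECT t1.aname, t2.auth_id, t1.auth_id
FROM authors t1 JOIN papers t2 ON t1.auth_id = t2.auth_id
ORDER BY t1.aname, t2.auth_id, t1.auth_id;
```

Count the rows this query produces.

INNER JOIN keeps only pairs where the ON condition holds.
Matching on t1.auth_id = t2.auth_id. A NULL in a compared column never satisfies the condition.
- t1 (auth_id=4) has no partner → excluded.
- t1 (auth_id=1) has no partner → excluded.
- t1 (auth_id=NULL) has no partner → excluded.
- t1 (auth_id=7) pairs with 2 row(s) of t2.
- t1 (auth_id=4) has no partner → excluded.
- t1 (auth_id=1) has no partner → excluded.
- t1 (auth_id=8) has no partner → excluded.
Total: 2 rows.

2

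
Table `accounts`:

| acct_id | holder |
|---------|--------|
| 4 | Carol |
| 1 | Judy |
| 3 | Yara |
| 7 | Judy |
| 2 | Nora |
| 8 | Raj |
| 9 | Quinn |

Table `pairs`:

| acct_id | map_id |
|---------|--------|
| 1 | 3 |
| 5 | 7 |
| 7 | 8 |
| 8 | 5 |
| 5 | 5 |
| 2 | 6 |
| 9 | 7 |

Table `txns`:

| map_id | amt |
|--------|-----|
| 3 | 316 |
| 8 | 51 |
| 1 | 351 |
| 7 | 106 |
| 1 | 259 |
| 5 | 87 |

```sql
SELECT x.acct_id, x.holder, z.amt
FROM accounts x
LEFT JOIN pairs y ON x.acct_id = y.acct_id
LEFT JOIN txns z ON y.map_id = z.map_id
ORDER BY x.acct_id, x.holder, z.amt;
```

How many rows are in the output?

7

Step 1 — x LEFT JOIN y on acct_id → 7 row(s).
Then LEFT JOIN `txns z` on map_id: each of those 7 rows is kept; rows whose y.map_id has no match in z get NULL for z's columns.
Result: 7 row(s).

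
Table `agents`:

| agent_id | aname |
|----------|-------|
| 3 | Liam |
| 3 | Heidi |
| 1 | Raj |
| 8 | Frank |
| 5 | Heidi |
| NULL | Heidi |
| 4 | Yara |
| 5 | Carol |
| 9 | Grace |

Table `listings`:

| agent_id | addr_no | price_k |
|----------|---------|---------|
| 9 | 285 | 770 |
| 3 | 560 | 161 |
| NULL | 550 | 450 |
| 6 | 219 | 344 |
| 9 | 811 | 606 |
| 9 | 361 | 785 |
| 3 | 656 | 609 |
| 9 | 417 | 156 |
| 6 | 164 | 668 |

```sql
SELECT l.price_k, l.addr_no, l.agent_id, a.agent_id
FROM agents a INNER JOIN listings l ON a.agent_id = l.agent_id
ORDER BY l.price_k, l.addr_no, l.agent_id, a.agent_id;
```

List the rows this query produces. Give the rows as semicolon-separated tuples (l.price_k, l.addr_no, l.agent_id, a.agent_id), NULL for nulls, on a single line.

(156, 417, 9, 9); (161, 560, 3, 3); (161, 560, 3, 3); (606, 811, 9, 9); (609, 656, 3, 3); (609, 656, 3, 3); (770, 285, 9, 9); (785, 361, 9, 9)

INNER JOIN keeps only pairs where the ON condition holds.
Matching on a.agent_id = l.agent_id. A NULL in a compared column never satisfies the condition.
- a (agent_id=3) pairs with 2 row(s) of l.
- a (agent_id=3) pairs with 2 row(s) of l.
- a (agent_id=1) has no partner → excluded.
- a (agent_id=8) has no partner → excluded.
- a (agent_id=5) has no partner → excluded.
- a (agent_id=NULL) has no partner → excluded.
- a (agent_id=4) has no partner → excluded.
- a (agent_id=5) has no partner → excluded.
- a (agent_id=9) pairs with 4 row(s) of l.
After projecting and ordering:
l.price_k | l.addr_no | l.agent_id | a.agent_id
156 | 417 | 9 | 9
161 | 560 | 3 | 3
161 | 560 | 3 | 3
606 | 811 | 9 | 9
609 | 656 | 3 | 3
609 | 656 | 3 | 3
770 | 285 | 9 | 9
785 | 361 | 9 | 9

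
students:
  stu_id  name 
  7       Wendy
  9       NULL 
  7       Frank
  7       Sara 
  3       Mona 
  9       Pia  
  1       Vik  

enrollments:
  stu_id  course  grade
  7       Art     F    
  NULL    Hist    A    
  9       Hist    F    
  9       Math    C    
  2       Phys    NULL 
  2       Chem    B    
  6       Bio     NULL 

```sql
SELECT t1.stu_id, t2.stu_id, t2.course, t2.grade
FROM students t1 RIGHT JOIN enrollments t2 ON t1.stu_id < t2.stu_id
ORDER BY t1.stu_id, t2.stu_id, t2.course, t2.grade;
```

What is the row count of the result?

17

RIGHT JOIN keeps every row from `enrollments`; unmatched rows get NULL for `students`'s columns.
Matching on t1.stu_id < t2.stu_id. A NULL in a compared column never satisfies the condition.
- t1 (stu_id=7) pairs with 2 row(s) of t2.
- t1 (stu_id=9) has no partner in t2.
- t1 (stu_id=7) pairs with 2 row(s) of t2.
- t1 (stu_id=7) pairs with 2 row(s) of t2.
- t1 (stu_id=3) pairs with 4 row(s) of t2.
- t1 (stu_id=9) has no partner in t2.
- t1 (stu_id=1) pairs with 6 row(s) of t2.
- 1 row(s) from t2 found no t1 partner → padded with NULL.
Total: 16 matched + 1 padded = 17 rows.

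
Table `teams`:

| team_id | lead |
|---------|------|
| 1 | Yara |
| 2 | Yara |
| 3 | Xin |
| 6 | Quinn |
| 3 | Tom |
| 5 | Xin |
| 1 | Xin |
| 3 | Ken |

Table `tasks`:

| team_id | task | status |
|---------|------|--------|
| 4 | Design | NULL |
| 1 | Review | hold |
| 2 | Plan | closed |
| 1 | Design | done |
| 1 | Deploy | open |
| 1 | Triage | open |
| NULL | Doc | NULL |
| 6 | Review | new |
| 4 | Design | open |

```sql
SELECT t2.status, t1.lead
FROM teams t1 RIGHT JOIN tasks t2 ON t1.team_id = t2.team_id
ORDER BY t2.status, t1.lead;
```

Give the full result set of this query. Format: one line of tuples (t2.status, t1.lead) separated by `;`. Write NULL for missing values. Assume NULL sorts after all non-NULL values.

(closed, Yara); (done, Xin); (done, Yara); (hold, Xin); (hold, Yara); (new, Quinn); (open, Xin); (open, Xin); (open, Yara); (open, Yara); (open, NULL); (NULL, NULL); (NULL, NULL)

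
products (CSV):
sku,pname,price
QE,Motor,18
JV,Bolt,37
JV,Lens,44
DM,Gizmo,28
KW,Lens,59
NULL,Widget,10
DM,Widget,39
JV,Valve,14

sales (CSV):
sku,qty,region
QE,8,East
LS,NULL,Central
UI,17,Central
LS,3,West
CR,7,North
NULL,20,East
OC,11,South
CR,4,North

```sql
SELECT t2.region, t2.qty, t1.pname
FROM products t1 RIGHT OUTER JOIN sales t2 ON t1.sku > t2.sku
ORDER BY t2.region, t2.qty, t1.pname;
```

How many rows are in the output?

RIGHT JOIN keeps every row from `sales`; unmatched rows get NULL for `products`'s columns.
Matching on t1.sku > t2.sku. A NULL in a compared column never satisfies the condition.
- t1 (sku=QE) pairs with 5 row(s) of t2.
- t1 (sku=JV) pairs with 2 row(s) of t2.
- t1 (sku=JV) pairs with 2 row(s) of t2.
- t1 (sku=DM) pairs with 2 row(s) of t2.
- t1 (sku=KW) pairs with 2 row(s) of t2.
- t1 (sku=NULL) has no partner in t2.
- t1 (sku=DM) pairs with 2 row(s) of t2.
- t1 (sku=JV) pairs with 2 row(s) of t2.
- 3 t2 row(s) had no t1 match → kept, t1 columns NULL.
Total: 17 matched + 3 padded = 20 rows.

20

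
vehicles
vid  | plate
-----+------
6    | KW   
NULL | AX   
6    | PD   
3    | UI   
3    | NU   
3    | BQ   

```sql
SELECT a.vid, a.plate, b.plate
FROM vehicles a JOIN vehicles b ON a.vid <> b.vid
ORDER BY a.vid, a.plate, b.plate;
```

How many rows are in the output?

12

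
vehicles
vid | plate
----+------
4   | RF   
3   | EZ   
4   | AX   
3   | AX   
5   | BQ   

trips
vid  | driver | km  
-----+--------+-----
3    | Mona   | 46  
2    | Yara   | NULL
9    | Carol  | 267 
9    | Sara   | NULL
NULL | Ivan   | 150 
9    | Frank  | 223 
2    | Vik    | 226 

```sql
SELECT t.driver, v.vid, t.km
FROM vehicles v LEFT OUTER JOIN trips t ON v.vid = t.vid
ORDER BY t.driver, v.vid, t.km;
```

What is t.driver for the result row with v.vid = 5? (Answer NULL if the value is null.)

NULL

LEFT JOIN keeps every row from `vehicles`; unmatched rows get NULL for `trips`'s columns.
Matching on v.vid = t.vid. A NULL in a compared column never satisfies the condition.
Matched pairs: 2; unmatched v rows kept: 3.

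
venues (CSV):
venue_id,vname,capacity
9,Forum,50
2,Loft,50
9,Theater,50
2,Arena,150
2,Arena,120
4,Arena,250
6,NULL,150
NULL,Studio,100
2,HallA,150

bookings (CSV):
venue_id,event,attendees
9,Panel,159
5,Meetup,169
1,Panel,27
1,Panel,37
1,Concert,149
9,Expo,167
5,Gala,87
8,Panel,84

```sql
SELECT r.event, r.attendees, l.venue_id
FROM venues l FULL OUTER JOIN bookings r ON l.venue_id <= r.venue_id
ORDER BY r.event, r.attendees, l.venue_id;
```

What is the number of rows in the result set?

FULL OUTER JOIN keeps every row from both sides; unmatched rows get NULL for the other side's columns.
Matching on l.venue_id <= r.venue_id. A NULL in a compared column never satisfies the condition.
- l row (venue_id=9): matches 2 r row(s) → 2 output row(s).
- l row (venue_id=2): matches 5 r row(s) → 5 output row(s).
- l row (venue_id=9): matches 2 r row(s) → 2 output row(s).
- l row (venue_id=2): matches 5 r row(s) → 5 output row(s).
- l row (venue_id=2): matches 5 r row(s) → 5 output row(s).
- l row (venue_id=4): matches 5 r row(s) → 5 output row(s).
- l row (venue_id=6): matches 3 r row(s) → 3 output row(s).
- l row (venue_id=NULL): no match → kept, r columns NULL.
- l row (venue_id=2): matches 5 r row(s) → 5 output row(s).
- 3 r row(s) had no l match → kept, l columns NULL.
Total: 32 matched + 4 padded = 36 rows.

36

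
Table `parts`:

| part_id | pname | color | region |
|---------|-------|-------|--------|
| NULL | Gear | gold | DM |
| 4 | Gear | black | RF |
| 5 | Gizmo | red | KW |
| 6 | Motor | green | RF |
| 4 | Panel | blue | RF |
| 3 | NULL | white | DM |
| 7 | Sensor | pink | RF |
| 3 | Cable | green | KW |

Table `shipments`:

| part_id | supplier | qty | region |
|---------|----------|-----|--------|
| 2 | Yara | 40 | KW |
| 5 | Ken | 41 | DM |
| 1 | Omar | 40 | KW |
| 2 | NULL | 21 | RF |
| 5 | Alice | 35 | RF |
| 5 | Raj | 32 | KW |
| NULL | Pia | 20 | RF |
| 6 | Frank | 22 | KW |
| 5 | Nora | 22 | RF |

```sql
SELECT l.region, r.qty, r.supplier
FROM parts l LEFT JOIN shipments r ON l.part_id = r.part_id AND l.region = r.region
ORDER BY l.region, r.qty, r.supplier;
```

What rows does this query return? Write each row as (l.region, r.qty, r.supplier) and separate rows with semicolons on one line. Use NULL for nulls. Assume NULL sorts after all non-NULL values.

LEFT JOIN keeps every row from `parts`; unmatched rows get NULL for `shipments`'s columns.
Matching on l.part_id = r.part_id AND l.region = r.region. A NULL in a compared column never satisfies the condition.
- l (part_id=NULL, region=DM) has no partner → padded with NULL.
- l (part_id=4, region=RF) has no partner → padded with NULL.
- l (part_id=5, region=KW) pairs with 1 row(s) of r.
- l (part_id=6, region=RF) has no partner → padded with NULL.
- l (part_id=4, region=RF) has no partner → padded with NULL.
- l (part_id=3, region=DM) has no partner → padded with NULL.
- l (part_id=7, region=RF) has no partner → padded with NULL.
- l (part_id=3, region=KW) has no partner → padded with NULL.
After projecting and ordering:
l.region | r.qty | r.supplier
DM | NULL | NULL
DM | NULL | NULL
KW | 32 | Raj
KW | NULL | NULL
RF | NULL | NULL
RF | NULL | NULL
RF | NULL | NULL
RF | NULL | NULL

(DM, NULL, NULL); (DM, NULL, NULL); (KW, 32, Raj); (KW, NULL, NULL); (RF, NULL, NULL); (RF, NULL, NULL); (RF, NULL, NULL); (RF, NULL, NULL)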